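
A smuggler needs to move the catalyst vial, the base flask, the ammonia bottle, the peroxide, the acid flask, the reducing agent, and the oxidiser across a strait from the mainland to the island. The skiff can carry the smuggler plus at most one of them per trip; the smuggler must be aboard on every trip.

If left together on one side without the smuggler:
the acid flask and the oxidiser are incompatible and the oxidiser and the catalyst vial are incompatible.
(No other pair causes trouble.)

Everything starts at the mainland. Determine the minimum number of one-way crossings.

Counting alone: the smuggler can take at most 1 across per trip to the island, so moving all 7 needs at least 7 loaded trips out, with a return between consecutive ones — at least 13 crossings.
The safety rule pushes this higher. Following every safe sequence of crossings, the most of the 7 that can be at the island as the skiff arrives there on crossing 13 is 6 — never all 7.
So no plan with fewer than 15 crossings exists, and this one achieves 15:
1. Smuggler goes to the island with the oxidiser.  [the mainland: the acid flask, the ammonia bottle, the base flask, the catalyst vial, the peroxide, the reducing agent | the island: the oxidiser]
2. Smuggler goes back to the mainland alone.  [the mainland: the acid flask, the ammonia bottle, the base flask, the catalyst vial, the peroxide, the reducing agent | the island: the oxidiser]
3. Smuggler goes to the island with the catalyst vial.  [the mainland: the acid flask, the ammonia bottle, the base flask, the peroxide, the reducing agent | the island: the catalyst vial, the oxidiser]
4. Smuggler goes back to the mainland with the oxidiser.  [the mainland: the acid flask, the ammonia bottle, the base flask, the oxidiser, the peroxide, the reducing agent | the island: the catalyst vial]
5. Smuggler goes to the island with the acid flask.  [the mainland: the ammonia bottle, the base flask, the oxidiser, the peroxide, the reducing agent | the island: the acid flask, the catalyst vial]
6. Smuggler goes back to the mainland alone.  [the mainland: the ammonia bottle, the base flask, the oxidiser, the peroxide, the reducing agent | the island: the acid flask, the catalyst vial]
7. Smuggler goes to the island with the base flask.  [the mainland: the ammonia bottle, the oxidiser, the peroxide, the reducing agent | the island: the acid flask, the base flask, the catalyst vial]
8. Smuggler goes back to the mainland alone.  [the mainland: the ammonia bottle, the oxidiser, the peroxide, the reducing agent | the island: the acid flask, the base flask, the catalyst vial]
9. Smuggler goes to the island with the ammonia bottle.  [the mainland: the oxidiser, the peroxide, the reducing agent | the island: the acid flask, the ammonia bottle, the base flask, the catalyst vial]
10. Smuggler goes back to the mainland alone.  [the mainland: the oxidiser, the peroxide, the reducing agent | the island: the acid flask, the ammonia bottle, the base flask, the catalyst vial]
11. Smuggler goes to the island with the peroxide.  [the mainland: the oxidiser, the reducing agent | the island: the acid flask, the ammonia bottle, the base flask, the catalyst vial, the peroxide]
12. Smuggler goes back to the mainland alone.  [the mainland: the oxidiser, the reducing agent | the island: the acid flask, the ammonia bottle, the base flask, the catalyst vial, the peroxide]
13. Smuggler goes to the island with the reducing agent.  [the mainland: the oxidiser | the island: the acid flask, the ammonia bottle, the base flask, the catalyst vial, the peroxide, the reducing agent]
14. Smuggler goes back to the mainland alone.  [the mainland: the oxidiser | the island: the acid flask, the ammonia bottle, the base flask, the catalyst vial, the peroxide, the reducing agent]
15. Smuggler goes to the island with the oxidiser.  [the mainland: — | the island: the acid flask, the ammonia bottle, the base flask, the catalyst vial, the oxidiser, the peroxide, the reducing agent]

15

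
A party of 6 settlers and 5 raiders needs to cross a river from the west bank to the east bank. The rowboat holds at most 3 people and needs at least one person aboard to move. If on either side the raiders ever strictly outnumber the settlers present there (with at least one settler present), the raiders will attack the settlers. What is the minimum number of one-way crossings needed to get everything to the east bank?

9

Counting alone: each trip to the east bank takes at most 3 across and each return brings at least 1 back, so after t trips out (and t−1 returns) at most 3t − (t−1) of the 11 are across; that first reaches 11 at t = 5, so at least 9 crossings are needed.
The plan below uses exactly 9 crossings, so it is optimal:
1. 3 raiders → the east bank.  (the west bank: 6S 2R; the east bank: 0S 3R)
2. 1 raider ← the west bank.  (the west bank: 6S 3R; the east bank: 0S 2R)
3. 3 settlers → the east bank.  (the west bank: 3S 3R; the east bank: 3S 2R)
4. 1 settler ← the west bank.  (the west bank: 4S 3R; the east bank: 2S 2R)
5. 2 settlers and 1 raider → the east bank.  (the west bank: 2S 2R; the east bank: 4S 3R)
6. 1 settler ← the west bank.  (the west bank: 3S 2R; the east bank: 3S 3R)
7. 2 settlers and 1 raider → the east bank.  (the west bank: 1S 1R; the east bank: 5S 4R)
8. 1 settler ← the west bank.  (the west bank: 2S 1R; the east bank: 4S 4R)
9. 2 settlers and 1 raider → the east bank.  (the west bank: 0S 0R; the east bank: 6S 5R)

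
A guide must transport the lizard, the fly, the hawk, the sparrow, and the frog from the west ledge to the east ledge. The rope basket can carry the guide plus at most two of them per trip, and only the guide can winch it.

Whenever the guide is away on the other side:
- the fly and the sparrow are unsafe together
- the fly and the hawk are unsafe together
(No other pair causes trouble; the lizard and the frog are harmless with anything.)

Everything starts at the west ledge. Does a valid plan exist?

Yes

1. Guide goes to the east ledge with the fly.  [the west ledge: the frog, the hawk, the lizard, the sparrow | the east ledge: the fly]
2. Guide goes back to the west ledge alone.  [the west ledge: the frog, the hawk, the lizard, the sparrow | the east ledge: the fly]
3. Guide goes to the east ledge with the frog and the lizard.  [the west ledge: the hawk, the sparrow | the east ledge: the fly, the frog, the lizard]
4. Guide goes back to the west ledge alone.  [the west ledge: the hawk, the sparrow | the east ledge: the fly, the frog, the lizard]
5. Guide goes to the east ledge with the hawk and the sparrow.  [the west ledge: — | the east ledge: the fly, the frog, the hawk, the lizard, the sparrow]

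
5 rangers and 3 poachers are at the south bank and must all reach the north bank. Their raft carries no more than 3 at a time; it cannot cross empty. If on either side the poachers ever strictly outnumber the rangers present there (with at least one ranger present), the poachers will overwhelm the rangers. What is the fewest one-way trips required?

Counting alone: each trip to the north bank takes at most 3 across and each return brings at least 1 back, so after t trips out (and t−1 returns) at most 3t − (t−1) of the 8 are across; that first reaches 8 at t = 4, so at least 7 crossings are needed.
The plan below uses exactly 7 crossings, so it is optimal:
1. 2 poachers → the north bank.  (the south bank: 5R 1P; the north bank: 0R 2P)
2. 1 poacher ← the south bank.  (the south bank: 5R 2P; the north bank: 0R 1P)
3. 2 rangers and 1 poacher → the north bank.  (the south bank: 3R 1P; the north bank: 2R 2P)
4. 1 poacher ← the south bank.  (the south bank: 3R 2P; the north bank: 2R 1P)
5. 1 ranger and 2 poachers → the north bank.  (the south bank: 2R 0P; the north bank: 3R 3P)
6. 1 poacher ← the south bank.  (the south bank: 2R 1P; the north bank: 3R 2P)
7. 2 rangers and 1 poacher → the north bank.  (the south bank: 0R 0P; the north bank: 5R 3P)

7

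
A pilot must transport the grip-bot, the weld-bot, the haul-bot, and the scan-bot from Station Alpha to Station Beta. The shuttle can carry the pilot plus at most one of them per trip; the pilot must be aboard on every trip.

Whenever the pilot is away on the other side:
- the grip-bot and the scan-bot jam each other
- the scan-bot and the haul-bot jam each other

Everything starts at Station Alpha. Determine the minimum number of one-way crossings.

9

Counting alone: the pilot can take at most 1 across per trip to Station Beta, so moving all 4 needs at least 4 loaded trips out, with a return between consecutive ones — at least 7 crossings.
The safety rule pushes this higher. Following every safe sequence of crossings, the most of the 4 that can be at Station Beta as the shuttle arrives there on crossing 7 is 3 — never all 4.
So no plan with fewer than 9 crossings exists, and this one achieves 9:
1. Pilot goes to Station Beta with the scan-bot.
2. Pilot goes back to Station Alpha alone.
3. Pilot goes to Station Beta with the grip-bot.
4. Pilot goes back to Station Alpha with the scan-bot.
5. Pilot goes to Station Beta with the haul-bot.
6. Pilot goes back to Station Alpha alone.
7. Pilot goes to Station Beta with the weld-bot.
8. Pilot goes back to Station Alpha alone.
9. Pilot goes to Station Beta with the scan-bot.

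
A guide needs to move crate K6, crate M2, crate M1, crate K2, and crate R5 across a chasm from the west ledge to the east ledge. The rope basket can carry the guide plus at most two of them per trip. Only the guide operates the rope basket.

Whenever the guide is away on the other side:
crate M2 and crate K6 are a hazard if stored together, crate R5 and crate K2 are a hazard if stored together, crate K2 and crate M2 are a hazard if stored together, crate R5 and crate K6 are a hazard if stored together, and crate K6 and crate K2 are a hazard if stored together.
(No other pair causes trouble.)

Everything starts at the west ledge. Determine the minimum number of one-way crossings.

Counting alone: the guide can take at most 2 across per trip to the east ledge, so moving all 5 needs at least 3 loaded trips out, with a return between consecutive ones — at least 5 crossings.
The safety rule pushes this higher. Following every safe sequence of crossings, the most of the 5 that can be at the east ledge as the rope basket arrives there on crossing 5 is 4 — never all 5.
So no plan with fewer than 7 crossings exists, and this one achieves 7:
1. Guide goes to the east ledge with crate K2 and crate K6.
2. Guide goes back to the west ledge with crate K6.
3. Guide goes to the east ledge with crate K6 and crate M1.
4. Guide goes back to the west ledge with crate K6.
5. Guide goes to the east ledge with crate M2 and crate R5.
6. Guide goes back to the west ledge with crate K2.
7. Guide goes to the east ledge with crate K2 and crate K6.

7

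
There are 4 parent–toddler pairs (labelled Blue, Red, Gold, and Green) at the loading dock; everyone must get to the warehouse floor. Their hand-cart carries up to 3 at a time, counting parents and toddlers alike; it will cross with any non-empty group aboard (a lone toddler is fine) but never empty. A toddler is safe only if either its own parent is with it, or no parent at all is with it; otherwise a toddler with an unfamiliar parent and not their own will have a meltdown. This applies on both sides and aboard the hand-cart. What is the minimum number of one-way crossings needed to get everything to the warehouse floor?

9

Counting alone: each trip to the warehouse floor takes at most 3 across and each return brings at least 1 back, so after t trips out (and t−1 returns) at most 3t − (t−1) of the 8 are across; that first reaches 8 at t = 4, so at least 7 crossings are needed.
The safety rule pushes this higher. Following every safe sequence of crossings, the most of the 8 that can be at the warehouse floor as the hand-cart arrives there on crossing 7 is 7 — never all 8.
So no plan with fewer than 9 crossings exists, and this one achieves 9:
1. parent Blue and toddler Blue cross → the warehouse floor.
2. parent Blue crosses ← the loading dock.
3. parent Blue, parent Red, and toddler Red cross → the warehouse floor.
4. parent Blue and toddler Blue cross ← the loading dock.
5. parent Blue, parent Gold, and parent Green cross → the warehouse floor.
6. toddler Red crosses ← the loading dock.
7. toddler Blue and toddler Red cross → the warehouse floor.
8. toddler Blue crosses ← the loading dock.
9. toddler Blue, toddler Gold, and toddler Green cross → the warehouse floor.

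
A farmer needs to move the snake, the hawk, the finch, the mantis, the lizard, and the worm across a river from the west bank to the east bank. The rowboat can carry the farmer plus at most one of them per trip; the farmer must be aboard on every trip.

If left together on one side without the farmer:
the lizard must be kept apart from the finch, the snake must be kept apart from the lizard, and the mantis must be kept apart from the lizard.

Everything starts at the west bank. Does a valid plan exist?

Following every safe sequence of crossings from the start, the most of the 6 that can be at the east bank as the rowboat arrives there on crossings 1, 3, 5, 7 is 1, 2, 3, 4 respectively; the best ever achieved is 4 of 6.
From crossing 9 on, no configuration arises that was not already reachable earlier: only 36 distinct safe configurations (who is on which side, and where the rowboat is) can ever be reached, none of them has everyone across, and every continuation just revisits them. So no valid plan exists.

No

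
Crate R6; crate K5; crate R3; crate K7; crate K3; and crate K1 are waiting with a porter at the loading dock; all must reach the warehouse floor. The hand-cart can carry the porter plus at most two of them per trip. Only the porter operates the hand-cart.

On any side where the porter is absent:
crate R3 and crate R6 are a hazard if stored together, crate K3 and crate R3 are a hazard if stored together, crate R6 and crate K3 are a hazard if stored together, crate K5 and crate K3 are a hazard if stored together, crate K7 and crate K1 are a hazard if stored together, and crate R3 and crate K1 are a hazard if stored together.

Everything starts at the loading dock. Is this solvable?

Whatever the first load, the items left behind include a forbidden pair without the porter. No opening move is safe, so no plan exists.

No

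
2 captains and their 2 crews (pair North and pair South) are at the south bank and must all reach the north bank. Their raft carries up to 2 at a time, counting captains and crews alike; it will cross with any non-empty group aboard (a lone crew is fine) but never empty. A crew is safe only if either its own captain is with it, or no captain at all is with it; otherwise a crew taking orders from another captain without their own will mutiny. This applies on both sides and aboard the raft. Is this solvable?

1. captain North and crew North cross → the north bank.
2. captain North crosses ← the south bank.
3. captain North and captain South cross → the north bank.
4. captain South crosses ← the south bank.
5. captain South and crew South cross → the north bank.

Yes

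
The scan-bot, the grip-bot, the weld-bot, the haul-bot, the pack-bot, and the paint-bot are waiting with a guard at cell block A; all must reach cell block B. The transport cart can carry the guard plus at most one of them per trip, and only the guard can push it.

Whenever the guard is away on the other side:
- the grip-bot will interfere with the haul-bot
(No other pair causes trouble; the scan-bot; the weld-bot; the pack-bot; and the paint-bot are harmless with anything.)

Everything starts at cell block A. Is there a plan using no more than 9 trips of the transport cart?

No

Counting alone: the guard can take at most 1 across per trip to cell block B, so moving all 6 needs at least 6 loaded trips out, with a return between consecutive ones — at least 11 crossings.
Since 9 < 11, 9 crossings cannot be enough. (The shortest complete plan in fact takes 11:)
1. Guard goes to cell block B with the grip-bot.  [cell block A: the haul-bot, the pack-bot, the paint-bot, the scan-bot, the weld-bot | cell block B: the grip-bot]
2. Guard goes back to cell block A alone.  [cell block A: the haul-bot, the pack-bot, the paint-bot, the scan-bot, the weld-bot | cell block B: the grip-bot]
3. Guard goes to cell block B with the scan-bot.  [cell block A: the haul-bot, the pack-bot, the paint-bot, the weld-bot | cell block B: the grip-bot, the scan-bot]
4. Guard goes back to cell block A alone.  [cell block A: the haul-bot, the pack-bot, the paint-bot, the weld-bot | cell block B: the grip-bot, the scan-bot]
5. Guard goes to cell block B with the weld-bot.  [cell block A: the haul-bot, the pack-bot, the paint-bot | cell block B: the grip-bot, the scan-bot, the weld-bot]
6. Guard goes back to cell block A alone.  [cell block A: the haul-bot, the pack-bot, the paint-bot | cell block B: the grip-bot, the scan-bot, the weld-bot]
7. Guard goes to cell block B with the pack-bot.  [cell block A: the haul-bot, the paint-bot | cell block B: the grip-bot, the pack-bot, the scan-bot, the weld-bot]
8. Guard goes back to cell block A alone.  [cell block A: the haul-bot, the paint-bot | cell block B: the grip-bot, the pack-bot, the scan-bot, the weld-bot]
9. Guard goes to cell block B with the paint-bot.  [cell block A: the haul-bot | cell block B: the grip-bot, the pack-bot, the paint-bot, the scan-bot, the weld-bot]
10. Guard goes back to cell block A alone.  [cell block A: the haul-bot | cell block B: the grip-bot, the pack-bot, the paint-bot, the scan-bot, the weld-bot]
11. Guard goes to cell block B with the haul-bot.  [cell block A: — | cell block B: the grip-bot, the haul-bot, the pack-bot, the paint-bot, the scan-bot, the weld-bot]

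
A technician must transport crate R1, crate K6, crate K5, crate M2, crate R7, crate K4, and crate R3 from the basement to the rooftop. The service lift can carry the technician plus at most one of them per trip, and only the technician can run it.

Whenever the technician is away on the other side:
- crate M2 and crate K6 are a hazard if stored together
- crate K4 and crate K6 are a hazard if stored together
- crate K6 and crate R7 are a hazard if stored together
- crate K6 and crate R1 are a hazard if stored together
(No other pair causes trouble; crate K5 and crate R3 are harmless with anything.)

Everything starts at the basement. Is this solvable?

No

Following every safe sequence of crossings from the start, the most of the 7 that can be at the rooftop as the service lift arrives there on crossings 1, 3, 5, 7 is 1, 2, 3, 4 respectively; the best ever achieved is 4 of 7.
From crossing 9 on, no configuration arises that was not already reachable earlier: only 44 distinct safe configurations (who is on which side, and where the service lift is) can ever be reached, none of them has everyone across, and every continuation just revisits them. So no valid plan exists.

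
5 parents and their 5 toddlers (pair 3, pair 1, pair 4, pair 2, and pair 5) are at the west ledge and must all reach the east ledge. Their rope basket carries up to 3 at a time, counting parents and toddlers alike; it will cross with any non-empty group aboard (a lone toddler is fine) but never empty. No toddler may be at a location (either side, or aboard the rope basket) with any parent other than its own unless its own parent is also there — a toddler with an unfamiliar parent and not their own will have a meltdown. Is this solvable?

Yes

1. parent 3 and toddler 3 cross → the east ledge.
2. parent 3 crosses ← the west ledge.
3. toddler 1, toddler 2, and toddler 4 cross → the east ledge.
4. toddler 3 crosses ← the west ledge.
5. parent 1, parent 2, and parent 4 cross → the east ledge.
6. parent 1 and toddler 1 cross ← the west ledge.
7. parent 1, parent 3, and parent 5 cross → the east ledge.
8. toddler 4 crosses ← the west ledge.
9. toddler 1 and toddler 3 cross → the east ledge.
10. toddler 3 crosses ← the west ledge.
11. toddler 3, toddler 4, and toddler 5 cross → the east ledge.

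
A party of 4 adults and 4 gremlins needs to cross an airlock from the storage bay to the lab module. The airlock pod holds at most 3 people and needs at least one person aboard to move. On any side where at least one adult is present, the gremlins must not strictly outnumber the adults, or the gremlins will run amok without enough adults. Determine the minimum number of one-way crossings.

9

Counting alone: each trip to the lab module takes at most 3 across and each return brings at least 1 back, so after t trips out (and t−1 returns) at most 3t − (t−1) of the 8 are across; that first reaches 8 at t = 4, so at least 7 crossings are needed.
The safety rule pushes this higher. Following every safe sequence of crossings, the most of the 8 that can be at the lab module as the airlock pod arrives there on crossing 7 is 7 — never all 8.
So no plan with fewer than 9 crossings exists, and this one achieves 9:
1. 2 gremlins → the lab module.  (the storage bay: 4A 2G; the lab module: 0A 2G)
2. 1 gremlin ← the storage bay.  (the storage bay: 4A 3G; the lab module: 0A 1G)
3. 3 gremlins → the lab module.  (the storage bay: 4A 0G; the lab module: 0A 4G)
4. 1 gremlin ← the storage bay.  (the storage bay: 4A 1G; the lab module: 0A 3G)
5. 3 adults → the lab module.  (the storage bay: 1A 1G; the lab module: 3A 3G)
6. 1 adult and 1 gremlin ← the storage bay.  (the storage bay: 2A 2G; the lab module: 2A 2G)
7. 2 adults → the lab module.  (the storage bay: 0A 2G; the lab module: 4A 2G)
8. 1 gremlin ← the storage bay.  (the storage bay: 0A 3G; the lab module: 4A 1G)
9. 3 gremlins → the lab module.  (the storage bay: 0A 0G; the lab module: 4A 4G)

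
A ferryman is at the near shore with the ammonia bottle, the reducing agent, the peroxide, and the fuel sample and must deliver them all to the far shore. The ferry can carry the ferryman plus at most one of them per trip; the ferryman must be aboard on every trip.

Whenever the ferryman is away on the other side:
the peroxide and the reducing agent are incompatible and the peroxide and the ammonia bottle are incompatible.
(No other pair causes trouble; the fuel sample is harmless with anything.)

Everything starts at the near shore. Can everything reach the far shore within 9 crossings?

Yes — this plan uses 9 crossings (≤ 9):
1. Ferryman goes to the far shore with the peroxide.
2. Ferryman goes back to the near shore alone.
3. Ferryman goes to the far shore with the ammonia bottle.
4. Ferryman goes back to the near shore with the peroxide.
5. Ferryman goes to the far shore with the reducing agent.
6. Ferryman goes back to the near shore alone.
7. Ferryman goes to the far shore with the fuel sample.
8. Ferryman goes back to the near shore alone.
9. Ferryman goes to the far shore with the peroxide.

Yes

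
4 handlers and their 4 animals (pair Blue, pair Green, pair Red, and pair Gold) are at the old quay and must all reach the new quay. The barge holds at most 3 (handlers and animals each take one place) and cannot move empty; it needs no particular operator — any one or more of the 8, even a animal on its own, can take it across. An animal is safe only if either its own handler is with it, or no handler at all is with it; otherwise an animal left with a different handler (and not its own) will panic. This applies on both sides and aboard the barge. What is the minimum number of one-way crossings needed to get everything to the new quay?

9

Counting alone: each trip to the new quay takes at most 3 across and each return brings at least 1 back, so after t trips out (and t−1 returns) at most 3t − (t−1) of the 8 are across; that first reaches 8 at t = 4, so at least 7 crossings are needed.
The safety rule pushes this higher. Following every safe sequence of crossings, the most of the 8 that can be at the new quay as the barge arrives there on crossing 7 is 7 — never all 8.
So no plan with fewer than 9 crossings exists, and this one achieves 9:
1. animal Blue and handler Blue cross → the new quay.
2. handler Blue crosses ← the old quay.
3. animal Green, handler Blue, and handler Green cross → the new quay.
4. animal Blue and handler Blue cross ← the old quay.
5. handler Blue, handler Gold, and handler Red cross → the new quay.
6. animal Green crosses ← the old quay.
7. animal Blue and animal Green cross → the new quay.
8. animal Blue crosses ← the old quay.
9. animal Blue, animal Gold, and animal Red cross → the new quay.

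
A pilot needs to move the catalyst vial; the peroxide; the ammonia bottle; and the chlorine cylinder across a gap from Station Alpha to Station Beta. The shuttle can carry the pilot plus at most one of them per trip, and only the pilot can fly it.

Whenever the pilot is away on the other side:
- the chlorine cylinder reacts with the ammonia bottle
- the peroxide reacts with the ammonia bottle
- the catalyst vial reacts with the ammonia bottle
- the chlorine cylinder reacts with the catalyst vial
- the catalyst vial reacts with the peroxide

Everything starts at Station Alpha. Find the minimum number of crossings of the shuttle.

impossible

Whatever the first load, the items left behind include a forbidden pair without the pilot. No opening move is safe, so no plan exists.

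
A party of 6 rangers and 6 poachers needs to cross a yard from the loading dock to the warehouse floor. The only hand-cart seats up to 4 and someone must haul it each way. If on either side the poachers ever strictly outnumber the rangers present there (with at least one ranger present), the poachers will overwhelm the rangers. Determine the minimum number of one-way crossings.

Counting alone: each trip to the warehouse floor takes at most 4 across and each return brings at least 1 back, so after t trips out (and t−1 returns) at most 4t − (t−1) of the 12 are across; that first reaches 12 at t = 4, so at least 7 crossings are needed.
The safety rule pushes this higher. Following every safe sequence of crossings, the most of the 12 that can be at the warehouse floor as the hand-cart arrives there on crossing 7 is 11 — never all 12.
So no plan with fewer than 9 crossings exists, and this one achieves 9:
1. 2 poachers → the warehouse floor.  (the loading dock: 6R 4P; the warehouse floor: 0R 2P)
2. 1 poacher ← the loading dock.  (the loading dock: 6R 5P; the warehouse floor: 0R 1P)
3. 4 poachers → the warehouse floor.  (the loading dock: 6R 1P; the warehouse floor: 0R 5P)
4. 1 poacher ← the loading dock.  (the loading dock: 6R 2P; the warehouse floor: 0R 4P)
5. 4 rangers → the warehouse floor.  (the loading dock: 2R 2P; the warehouse floor: 4R 4P)
6. 1 ranger and 1 poacher ← the loading dock.  (the loading dock: 3R 3P; the warehouse floor: 3R 3P)
7. 2 rangers and 2 poachers → the warehouse floor.  (the loading dock: 1R 1P; the warehouse floor: 5R 5P)
8. 1 ranger and 1 poacher ← the loading dock.  (the loading dock: 2R 2P; the warehouse floor: 4R 4P)
9. 2 rangers and 2 poachers → the warehouse floor.  (the loading dock: 0R 0P; the warehouse floor: 6R 6P)

9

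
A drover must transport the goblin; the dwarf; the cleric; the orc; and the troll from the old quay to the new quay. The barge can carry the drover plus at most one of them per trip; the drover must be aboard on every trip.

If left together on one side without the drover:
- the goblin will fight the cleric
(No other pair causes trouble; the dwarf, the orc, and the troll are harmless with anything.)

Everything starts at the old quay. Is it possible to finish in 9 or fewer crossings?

Yes — this plan uses 9 crossings (≤ 9):
1. Drover goes to the new quay with the goblin.  [the old quay: the cleric, the dwarf, the orc, the troll | the new quay: the goblin]
2. Drover goes back to the old quay alone.  [the old quay: the cleric, the dwarf, the orc, the troll | the new quay: the goblin]
3. Drover goes to the new quay with the dwarf.  [the old quay: the cleric, the orc, the troll | the new quay: the dwarf, the goblin]
4. Drover goes back to the old quay alone.  [the old quay: the cleric, the orc, the troll | the new quay: the dwarf, the goblin]
5. Drover goes to the new quay with the orc.  [the old quay: the cleric, the troll | the new quay: the dwarf, the goblin, the orc]
6. Drover goes back to the old quay alone.  [the old quay: the cleric, the troll | the new quay: the dwarf, the goblin, the orc]
7. Drover goes to the new quay with the troll.  [the old quay: the cleric | the new quay: the dwarf, the goblin, the orc, the troll]
8. Drover goes back to the old quay alone.  [the old quay: the cleric | the new quay: the dwarf, the goblin, the orc, the troll]
9. Drover goes to the new quay with the cleric.  [the old quay: — | the new quay: the cleric, the dwarf, the goblin, the orc, the troll]

Yes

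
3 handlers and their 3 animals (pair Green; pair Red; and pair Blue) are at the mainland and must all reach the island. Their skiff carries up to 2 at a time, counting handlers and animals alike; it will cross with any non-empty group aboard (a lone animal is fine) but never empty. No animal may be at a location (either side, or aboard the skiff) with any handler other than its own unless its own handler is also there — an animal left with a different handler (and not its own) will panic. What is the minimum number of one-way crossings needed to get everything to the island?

Counting alone: each trip to the island takes at most 2 across and each return brings at least 1 back, so after t trips out (and t−1 returns) at most 2t − (t−1) of the 6 are across; that first reaches 6 at t = 5, so at least 9 crossings are needed.
The safety rule pushes this higher. Following every safe sequence of crossings, the most of the 6 that can be at the island as the skiff arrives there on crossing 9 is 5 — never all 6.
So no plan with fewer than 11 crossings exists, and this one achieves 11:
1. animal Green and handler Green cross → the island.
2. handler Green crosses ← the mainland.
3. animal Blue and animal Red cross → the island.
4. animal Green crosses ← the mainland.
5. handler Blue and handler Red cross → the island.
6. animal Red and handler Red cross ← the mainland.
7. handler Green and handler Red cross → the island.
8. animal Blue crosses ← the mainland.
9. animal Green and animal Red cross → the island.
10. handler Blue crosses ← the mainland.
11. animal Blue and handler Blue cross → the island.

11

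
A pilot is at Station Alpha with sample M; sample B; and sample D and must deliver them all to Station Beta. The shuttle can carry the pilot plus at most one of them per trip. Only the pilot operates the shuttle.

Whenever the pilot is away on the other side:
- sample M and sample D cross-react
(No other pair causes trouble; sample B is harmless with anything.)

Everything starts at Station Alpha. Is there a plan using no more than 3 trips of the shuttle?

Counting alone: the pilot can take at most 1 across per trip to Station Beta, so moving all 3 needs at least 3 loaded trips out, with a return between consecutive ones — at least 5 crossings.
Since 3 < 5, 3 crossings cannot be enough. (The shortest complete plan in fact takes 5:)
1. Pilot goes to Station Beta with sample M.
2. Pilot goes back to Station Alpha alone.
3. Pilot goes to Station Beta with sample B.
4. Pilot goes back to Station Alpha alone.
5. Pilot goes to Station Beta with sample D.

No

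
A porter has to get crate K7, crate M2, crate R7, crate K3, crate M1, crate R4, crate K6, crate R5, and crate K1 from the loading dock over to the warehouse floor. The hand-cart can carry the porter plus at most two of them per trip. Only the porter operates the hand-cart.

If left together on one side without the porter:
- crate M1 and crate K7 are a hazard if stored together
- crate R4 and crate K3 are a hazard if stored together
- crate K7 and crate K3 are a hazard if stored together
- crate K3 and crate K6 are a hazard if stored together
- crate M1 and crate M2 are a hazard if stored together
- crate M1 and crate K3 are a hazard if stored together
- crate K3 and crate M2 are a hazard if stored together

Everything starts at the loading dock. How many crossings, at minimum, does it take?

Counting alone: the porter can take at most 2 across per trip to the warehouse floor, so moving all 9 needs at least 5 loaded trips out, with a return between consecutive ones — at least 9 crossings.
The safety rule pushes this higher. Following every safe sequence of crossings, the most of the 9 that can be at the warehouse floor as the hand-cart arrives there on crossings 9, 11, 13 is 6, 7, 8 respectively — never all 9.
So no plan with fewer than 15 crossings exists, and this one achieves 15:
1. Porter goes to the warehouse floor with crate K3 and crate M1.  [the loading dock: crate K1, crate K6, crate K7, crate M2, crate R4, crate R5, crate R7 | the warehouse floor: crate K3, crate M1]
2. Porter goes back to the loading dock with crate K3.  [the loading dock: crate K1, crate K3, crate K6, crate K7, crate M2, crate R4, crate R5, crate R7 | the warehouse floor: crate M1]
3. Porter goes to the warehouse floor with crate K3 and crate R7.  [the loading dock: crate K1, crate K6, crate K7, crate M2, crate R4, crate R5 | the warehouse floor: crate K3, crate M1, crate R7]
4. Porter goes back to the loading dock with crate K3.  [the loading dock: crate K1, crate K3, crate K6, crate K7, crate M2, crate R4, crate R5 | the warehouse floor: crate M1, crate R7]
5. Porter goes to the warehouse floor with crate K3 and crate R4.  [the loading dock: crate K1, crate K6, crate K7, crate M2, crate R5 | the warehouse floor: crate K3, crate M1, crate R4, crate R7]
6. Porter goes back to the loading dock with crate K3.  [the loading dock: crate K1, crate K3, crate K6, crate K7, crate M2, crate R5 | the warehouse floor: crate M1, crate R4, crate R7]
7. Porter goes to the warehouse floor with crate K3 and crate K6.  [the loading dock: crate K1, crate K7, crate M2, crate R5 | the warehouse floor: crate K3, crate K6, crate M1, crate R4, crate R7]
8. Porter goes back to the loading dock with crate K3.  [the loading dock: crate K1, crate K3, crate K7, crate M2, crate R5 | the warehouse floor: crate K6, crate M1, crate R4, crate R7]
9. Porter goes to the warehouse floor with crate K7 and crate M2.  [the loading dock: crate K1, crate K3, crate R5 | the warehouse floor: crate K6, crate K7, crate M1, crate M2, crate R4, crate R7]
10. Porter goes back to the loading dock with crate M1.  [the loading dock: crate K1, crate K3, crate M1, crate R5 | the warehouse floor: crate K6, crate K7, crate M2, crate R4, crate R7]
11. Porter goes to the warehouse floor with crate K3 and crate R5.  [the loading dock: crate K1, crate M1 | the warehouse floor: crate K3, crate K6, crate K7, crate M2, crate R4, crate R5, crate R7]
12. Porter goes back to the loading dock with crate K3.  [the loading dock: crate K1, crate K3, crate M1 | the warehouse floor: crate K6, crate K7, crate M2, crate R4, crate R5, crate R7]
13. Porter goes to the warehouse floor with crate K1 and crate K3.  [the loading dock: crate M1 | the warehouse floor: crate K1, crate K3, crate K6, crate K7, crate M2, crate R4, crate R5, crate R7]
14. Porter goes back to the loading dock with crate K3.  [the loading dock: crate K3, crate M1 | the warehouse floor: crate K1, crate K6, crate K7, crate M2, crate R4, crate R5, crate R7]
15. Porter goes to the warehouse floor with crate K3 and crate M1.  [the loading dock: — | the warehouse floor: crate K1, crate K3, crate K6, crate K7, crate M1, crate M2, crate R4, crate R5, crate R7]

15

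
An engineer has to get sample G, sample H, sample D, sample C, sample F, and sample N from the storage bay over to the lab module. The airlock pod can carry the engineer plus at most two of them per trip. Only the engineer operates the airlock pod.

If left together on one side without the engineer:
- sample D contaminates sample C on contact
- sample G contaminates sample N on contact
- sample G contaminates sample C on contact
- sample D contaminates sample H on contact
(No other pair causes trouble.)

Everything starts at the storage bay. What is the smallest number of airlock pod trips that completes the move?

Counting alone: the engineer can take at most 2 across per trip to the lab module, so moving all 6 needs at least 3 loaded trips out, with a return between consecutive ones — at least 5 crossings.
The safety rule pushes this higher. Following every safe sequence of crossings, the most of the 6 that can be at the lab module as the airlock pod arrives there on crossing 5 is 5 — never all 6.
So no plan with fewer than 7 crossings exists, and this one achieves 7:
1. Engineer goes to the lab module with sample D and sample G.
2. Engineer goes back to the storage bay alone.
3. Engineer goes to the lab module with sample C and sample H.
4. Engineer goes back to the storage bay with sample D and sample G.
5. Engineer goes to the lab module with sample F and sample N.
6. Engineer goes back to the storage bay alone.
7. Engineer goes to the lab module with sample D and sample G.

7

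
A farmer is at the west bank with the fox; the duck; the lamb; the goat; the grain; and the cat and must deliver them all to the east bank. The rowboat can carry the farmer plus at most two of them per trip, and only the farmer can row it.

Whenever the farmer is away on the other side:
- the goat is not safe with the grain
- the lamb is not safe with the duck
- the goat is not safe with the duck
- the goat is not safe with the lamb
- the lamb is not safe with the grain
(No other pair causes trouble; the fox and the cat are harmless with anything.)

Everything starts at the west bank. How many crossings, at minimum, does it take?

Counting alone: the farmer can take at most 2 across per trip to the east bank, so moving all 6 needs at least 3 loaded trips out, with a return between consecutive ones — at least 5 crossings.
The safety rule pushes this higher. Following every safe sequence of crossings, the most of the 6 that can be at the east bank as the rowboat arrives there on crossings 5, 7 is 4, 5 respectively — never all 6.
So no plan with fewer than 9 crossings exists, and this one achieves 9:
1. Farmer goes to the east bank with the goat and the lamb.
2. Farmer goes back to the west bank with the lamb.
3. Farmer goes to the east bank with the fox and the lamb.
4. Farmer goes back to the west bank with the lamb.
5. Farmer goes to the east bank with the duck and the grain.
6. Farmer goes back to the west bank with the goat.
7. Farmer goes to the east bank with the cat and the lamb.
8. Farmer goes back to the west bank with the lamb.
9. Farmer goes to the east bank with the goat and the lamb.

9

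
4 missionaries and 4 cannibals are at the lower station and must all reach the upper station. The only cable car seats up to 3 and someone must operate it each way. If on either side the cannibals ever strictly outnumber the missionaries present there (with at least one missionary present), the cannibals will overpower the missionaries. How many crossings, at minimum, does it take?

Counting alone: each trip to the upper station takes at most 3 across and each return brings at least 1 back, so after t trips out (and t−1 returns) at most 3t − (t−1) of the 8 are across; that first reaches 8 at t = 4, so at least 7 crossings are needed.
The safety rule pushes this higher. Following every safe sequence of crossings, the most of the 8 that can be at the upper station as the cable car arrives there on crossing 7 is 7 — never all 8.
So no plan with fewer than 9 crossings exists, and this one achieves 9:
1. 2 cannibals → the upper station.  (the lower station: 4M 2C; the upper station: 0M 2C)
2. 1 cannibal ← the lower station.  (the lower station: 4M 3C; the upper station: 0M 1C)
3. 3 cannibals → the upper station.  (the lower station: 4M 0C; the upper station: 0M 4C)
4. 1 cannibal ← the lower station.  (the lower station: 4M 1C; the upper station: 0M 3C)
5. 3 missionaries → the upper station.  (the lower station: 1M 1C; the upper station: 3M 3C)
6. 1 missionary and 1 cannibal ← the lower station.  (the lower station: 2M 2C; the upper station: 2M 2C)
7. 2 missionaries → the upper station.  (the lower station: 0M 2C; the upper station: 4M 2C)
8. 1 cannibal ← the lower station.  (the lower station: 0M 3C; the upper station: 4M 1C)
9. 3 cannibals → the upper station.  (the lower station: 0M 0C; the upper station: 4M 4C)

9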